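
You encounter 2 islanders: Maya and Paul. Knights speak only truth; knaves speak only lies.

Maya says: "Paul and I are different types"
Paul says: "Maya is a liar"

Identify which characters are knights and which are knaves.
Maya is a knight.
Paul is a knave.

Verification:
- Maya (knight) says "Paul and I are different types" - this is TRUE because Maya is a knight and Paul is a knave.
- Paul (knave) says "Maya is a liar" - this is FALSE (a lie) because Maya is a knight.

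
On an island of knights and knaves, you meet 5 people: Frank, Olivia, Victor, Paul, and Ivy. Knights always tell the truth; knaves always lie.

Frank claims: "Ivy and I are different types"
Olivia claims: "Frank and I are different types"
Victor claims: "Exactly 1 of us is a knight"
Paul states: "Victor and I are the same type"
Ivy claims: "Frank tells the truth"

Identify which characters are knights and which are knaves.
Frank is a knave.
Olivia is a knave.
Victor is a knight.
Paul is a knave.
Ivy is a knave.

Verification:
- Frank (knave) says "Ivy and I are different types" - this is FALSE (a lie) because Frank is a knave and Ivy is a knave.
- Olivia (knave) says "Frank and I are different types" - this is FALSE (a lie) because Olivia is a knave and Frank is a knave.
- Victor (knight) says "Exactly 1 of us is a knight" - this is TRUE because there are 1 knights.
- Paul (knave) says "Victor and I are the same type" - this is FALSE (a lie) because Paul is a knave and Victor is a knight.
- Ivy (knave) says "Frank tells the truth" - this is FALSE (a lie) because Frank is a knave.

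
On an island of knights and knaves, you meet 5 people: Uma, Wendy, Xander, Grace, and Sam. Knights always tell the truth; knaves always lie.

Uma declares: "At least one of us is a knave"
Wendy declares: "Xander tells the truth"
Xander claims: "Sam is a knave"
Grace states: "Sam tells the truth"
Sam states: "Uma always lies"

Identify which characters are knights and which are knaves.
Uma is a knight.
Wendy is a knight.
Xander is a knight.
Grace is a knave.
Sam is a knave.

Verification:
- Uma (knight) says "At least one of us is a knave" - this is TRUE because Grace and Sam are knaves.
- Wendy (knight) says "Xander tells the truth" - this is TRUE because Xander is a knight.
- Xander (knight) says "Sam is a knave" - this is TRUE because Sam is a knave.
- Grace (knave) says "Sam tells the truth" - this is FALSE (a lie) because Sam is a knave.
- Sam (knave) says "Uma always lies" - this is FALSE (a lie) because Uma is a knight.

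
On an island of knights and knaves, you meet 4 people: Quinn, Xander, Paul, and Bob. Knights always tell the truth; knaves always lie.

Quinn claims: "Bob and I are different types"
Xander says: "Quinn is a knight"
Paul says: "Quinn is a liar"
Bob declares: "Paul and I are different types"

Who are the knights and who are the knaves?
Quinn is a knight.
Xander is a knight.
Paul is a knave.
Bob is a knave.

Verification:
- Quinn (knight) says "Bob and I are different types" - this is TRUE because Quinn is a knight and Bob is a knave.
- Xander (knight) says "Quinn is a knight" - this is TRUE because Quinn is a knight.
- Paul (knave) says "Quinn is a liar" - this is FALSE (a lie) because Quinn is a knight.
- Bob (knave) says "Paul and I are different types" - this is FALSE (a lie) because Bob is a knave and Paul is a knave.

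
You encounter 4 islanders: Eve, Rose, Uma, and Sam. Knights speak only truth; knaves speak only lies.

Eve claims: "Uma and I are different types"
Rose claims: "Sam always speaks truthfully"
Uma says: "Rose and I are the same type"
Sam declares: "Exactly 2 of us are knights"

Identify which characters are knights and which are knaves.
Eve is a knave.
Rose is a knight.
Uma is a knave.
Sam is a knight.

Verification:
- Eve (knave) says "Uma and I are different types" - this is FALSE (a lie) because Eve is a knave and Uma is a knave.
- Rose (knight) says "Sam always speaks truthfully" - this is TRUE because Sam is a knight.
- Uma (knave) says "Rose and I are the same type" - this is FALSE (a lie) because Uma is a knave and Rose is a knight.
- Sam (knight) says "Exactly 2 of us are knights" - this is TRUE because there are 2 knights.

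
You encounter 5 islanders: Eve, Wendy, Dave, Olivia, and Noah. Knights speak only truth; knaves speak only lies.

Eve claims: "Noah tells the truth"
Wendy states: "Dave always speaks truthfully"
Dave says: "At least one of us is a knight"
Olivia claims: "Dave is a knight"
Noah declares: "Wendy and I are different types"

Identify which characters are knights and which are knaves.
Eve is a knave.
Wendy is a knave.
Dave is a knave.
Olivia is a knave.
Noah is a knave.

Verification:
- Eve (knave) says "Noah tells the truth" - this is FALSE (a lie) because Noah is a knave.
- Wendy (knave) says "Dave always speaks truthfully" - this is FALSE (a lie) because Dave is a knave.
- Dave (knave) says "At least one of us is a knight" - this is FALSE (a lie) because no one is a knight.
- Olivia (knave) says "Dave is a knight" - this is FALSE (a lie) because Dave is a knave.
- Noah (knave) says "Wendy and I are different types" - this is FALSE (a lie) because Noah is a knave and Wendy is a knave.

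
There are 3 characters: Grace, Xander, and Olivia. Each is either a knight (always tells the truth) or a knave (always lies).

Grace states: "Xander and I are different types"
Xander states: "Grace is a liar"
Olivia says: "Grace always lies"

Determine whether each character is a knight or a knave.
Grace is a knight.
Xander is a knave.
Olivia is a knave.

Verification:
- Grace (knight) says "Xander and I are different types" - this is TRUE because Grace is a knight and Xander is a knave.
- Xander (knave) says "Grace is a liar" - this is FALSE (a lie) because Grace is a knight.
- Olivia (knave) says "Grace always lies" - this is FALSE (a lie) because Grace is a knight.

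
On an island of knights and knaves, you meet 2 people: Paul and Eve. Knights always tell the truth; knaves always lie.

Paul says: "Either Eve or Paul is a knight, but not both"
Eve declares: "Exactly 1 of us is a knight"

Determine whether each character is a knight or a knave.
Paul is a knave.
Eve is a knave.

Verification:
- Paul (knave) says "Either Eve or Paul is a knight, but not both" - this is FALSE (a lie) because Eve is a knave and Paul is a knave.
- Eve (knave) says "Exactly 1 of us is a knight" - this is FALSE (a lie) because there are 0 knights.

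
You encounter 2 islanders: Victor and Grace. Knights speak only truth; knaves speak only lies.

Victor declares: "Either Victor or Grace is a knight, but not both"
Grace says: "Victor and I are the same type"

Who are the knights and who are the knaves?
Victor is a knight.
Grace is a knave.

Verification:
- Victor (knight) says "Either Victor or Grace is a knight, but not both" - this is TRUE because Victor is a knight and Grace is a knave.
- Grace (knave) says "Victor and I are the same type" - this is FALSE (a lie) because Grace is a knave and Victor is a knight.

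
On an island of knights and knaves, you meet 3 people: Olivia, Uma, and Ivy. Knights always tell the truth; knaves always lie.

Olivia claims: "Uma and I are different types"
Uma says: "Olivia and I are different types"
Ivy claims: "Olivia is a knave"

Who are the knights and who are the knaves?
Olivia is a knave.
Uma is a knave.
Ivy is a knight.

Verification:
- Olivia (knave) says "Uma and I are different types" - this is FALSE (a lie) because Olivia is a knave and Uma is a knave.
- Uma (knave) says "Olivia and I are different types" - this is FALSE (a lie) because Uma is a knave and Olivia is a knave.
- Ivy (knight) says "Olivia is a knave" - this is TRUE because Olivia is a knave.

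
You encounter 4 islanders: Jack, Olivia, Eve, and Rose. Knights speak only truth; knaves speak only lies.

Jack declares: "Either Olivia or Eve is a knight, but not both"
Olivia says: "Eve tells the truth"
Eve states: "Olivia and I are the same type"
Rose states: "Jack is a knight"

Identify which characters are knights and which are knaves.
Jack is a knave.
Olivia is a knight.
Eve is a knight.
Rose is a knave.

Verification:
- Jack (knave) says "Either Olivia or Eve is a knight, but not both" - this is FALSE (a lie) because Olivia is a knight and Eve is a knight.
- Olivia (knight) says "Eve tells the truth" - this is TRUE because Eve is a knight.
- Eve (knight) says "Olivia and I are the same type" - this is TRUE because Eve is a knight and Olivia is a knight.
- Rose (knave) says "Jack is a knight" - this is FALSE (a lie) because Jack is a knave.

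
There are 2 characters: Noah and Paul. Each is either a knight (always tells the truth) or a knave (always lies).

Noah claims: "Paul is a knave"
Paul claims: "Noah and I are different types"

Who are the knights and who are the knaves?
Noah is a knave.
Paul is a knight.

Verification:
- Noah (knave) says "Paul is a knave" - this is FALSE (a lie) because Paul is a knight.
- Paul (knight) says "Noah and I are different types" - this is TRUE because Paul is a knight and Noah is a knave.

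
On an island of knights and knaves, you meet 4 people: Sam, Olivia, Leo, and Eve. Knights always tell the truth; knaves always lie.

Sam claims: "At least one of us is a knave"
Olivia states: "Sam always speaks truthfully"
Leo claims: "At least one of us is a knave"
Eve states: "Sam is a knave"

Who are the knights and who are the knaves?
Sam is a knight.
Olivia is a knight.
Leo is a knight.
Eve is a knave.

Verification:
- Sam (knight) says "At least one of us is a knave" - this is TRUE because Eve is a knave.
- Olivia (knight) says "Sam always speaks truthfully" - this is TRUE because Sam is a knight.
- Leo (knight) says "At least one of us is a knave" - this is TRUE because Eve is a knave.
- Eve (knave) says "Sam is a knave" - this is FALSE (a lie) because Sam is a knight.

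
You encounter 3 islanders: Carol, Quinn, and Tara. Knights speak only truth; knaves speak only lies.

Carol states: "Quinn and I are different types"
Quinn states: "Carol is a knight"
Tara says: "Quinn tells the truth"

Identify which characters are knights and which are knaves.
Carol is a knave.
Quinn is a knave.
Tara is a knave.

Verification:
- Carol (knave) says "Quinn and I are different types" - this is FALSE (a lie) because Carol is a knave and Quinn is a knave.
- Quinn (knave) says "Carol is a knight" - this is FALSE (a lie) because Carol is a knave.
- Tara (knave) says "Quinn tells the truth" - this is FALSE (a lie) because Quinn is a knave.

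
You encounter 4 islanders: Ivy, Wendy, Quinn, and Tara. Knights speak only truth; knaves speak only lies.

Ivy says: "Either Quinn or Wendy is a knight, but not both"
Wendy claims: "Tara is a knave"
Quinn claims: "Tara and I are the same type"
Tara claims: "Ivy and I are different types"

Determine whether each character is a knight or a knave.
Ivy is a knave.
Wendy is a knave.
Quinn is a knave.
Tara is a knight.

Verification:
- Ivy (knave) says "Either Quinn or Wendy is a knight, but not both" - this is FALSE (a lie) because Quinn is a knave and Wendy is a knave.
- Wendy (knave) says "Tara is a knave" - this is FALSE (a lie) because Tara is a knight.
- Quinn (knave) says "Tara and I are the same type" - this is FALSE (a lie) because Quinn is a knave and Tara is a knight.
- Tara (knight) says "Ivy and I are different types" - this is TRUE because Tara is a knight and Ivy is a knave.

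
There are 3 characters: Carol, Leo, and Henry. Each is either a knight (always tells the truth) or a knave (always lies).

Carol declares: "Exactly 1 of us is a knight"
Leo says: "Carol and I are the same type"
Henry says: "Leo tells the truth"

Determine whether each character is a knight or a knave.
Carol is a knight.
Leo is a knave.
Henry is a knave.

Verification:
- Carol (knight) says "Exactly 1 of us is a knight" - this is TRUE because there are 1 knights.
- Leo (knave) says "Carol and I are the same type" - this is FALSE (a lie) because Leo is a knave and Carol is a knight.
- Henry (knave) says "Leo tells the truth" - this is FALSE (a lie) because Leo is a knave.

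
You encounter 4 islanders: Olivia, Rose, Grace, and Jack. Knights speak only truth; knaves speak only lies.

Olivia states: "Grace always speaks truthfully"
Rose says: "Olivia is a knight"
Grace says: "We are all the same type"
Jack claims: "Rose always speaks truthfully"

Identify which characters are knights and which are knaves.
Olivia is a knight.
Rose is a knight.
Grace is a knight.
Jack is a knight.

Verification:
- Olivia (knight) says "Grace always speaks truthfully" - this is TRUE because Grace is a knight.
- Rose (knight) says "Olivia is a knight" - this is TRUE because Olivia is a knight.
- Grace (knight) says "We are all the same type" - this is TRUE because Olivia, Rose, Grace, and Jack are knights.
- Jack (knight) says "Rose always speaks truthfully" - this is TRUE because Rose is a knight.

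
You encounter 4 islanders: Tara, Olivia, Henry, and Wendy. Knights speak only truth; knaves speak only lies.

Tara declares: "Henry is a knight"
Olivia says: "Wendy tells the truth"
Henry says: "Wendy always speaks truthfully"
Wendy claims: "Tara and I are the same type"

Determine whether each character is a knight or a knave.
Tara is a knight.
Olivia is a knight.
Henry is a knight.
Wendy is a knight.

Verification:
- Tara (knight) says "Henry is a knight" - this is TRUE because Henry is a knight.
- Olivia (knight) says "Wendy tells the truth" - this is TRUE because Wendy is a knight.
- Henry (knight) says "Wendy always speaks truthfully" - this is TRUE because Wendy is a knight.
- Wendy (knight) says "Tara and I are the same type" - this is TRUE because Wendy is a knight and Tara is a knight.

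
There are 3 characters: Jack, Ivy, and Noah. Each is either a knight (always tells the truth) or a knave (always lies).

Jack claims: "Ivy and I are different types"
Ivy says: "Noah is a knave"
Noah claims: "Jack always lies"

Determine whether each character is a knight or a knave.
Jack is a knave.
Ivy is a knave.
Noah is a knight.

Verification:
- Jack (knave) says "Ivy and I are different types" - this is FALSE (a lie) because Jack is a knave and Ivy is a knave.
- Ivy (knave) says "Noah is a knave" - this is FALSE (a lie) because Noah is a knight.
- Noah (knight) says "Jack always lies" - this is TRUE because Jack is a knave.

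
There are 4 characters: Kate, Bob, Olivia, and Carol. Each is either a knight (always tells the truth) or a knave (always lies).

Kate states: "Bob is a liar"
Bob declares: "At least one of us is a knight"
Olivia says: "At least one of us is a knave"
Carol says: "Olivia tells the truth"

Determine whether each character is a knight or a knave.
Kate is a knave.
Bob is a knight.
Olivia is a knight.
Carol is a knight.

Verification:
- Kate (knave) says "Bob is a liar" - this is FALSE (a lie) because Bob is a knight.
- Bob (knight) says "At least one of us is a knight" - this is TRUE because Bob, Olivia, and Carol are knights.
- Olivia (knight) says "At least one of us is a knave" - this is TRUE because Kate is a knave.
- Carol (knight) says "Olivia tells the truth" - this is TRUE because Olivia is a knight.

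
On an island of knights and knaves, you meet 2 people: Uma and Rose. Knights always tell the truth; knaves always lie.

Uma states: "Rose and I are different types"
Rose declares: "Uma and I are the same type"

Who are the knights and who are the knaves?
Uma is a knight.
Rose is a knave.

Verification:
- Uma (knight) says "Rose and I are different types" - this is TRUE because Uma is a knight and Rose is a knave.
- Rose (knave) says "Uma and I are the same type" - this is FALSE (a lie) because Rose is a knave and Uma is a knight.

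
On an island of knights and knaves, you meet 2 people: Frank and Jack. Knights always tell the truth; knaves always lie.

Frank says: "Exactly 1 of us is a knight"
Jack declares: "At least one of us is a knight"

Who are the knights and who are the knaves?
Frank is a knave.
Jack is a knave.

Verification:
- Frank (knave) says "Exactly 1 of us is a knight" - this is FALSE (a lie) because there are 0 knights.
- Jack (knave) says "At least one of us is a knight" - this is FALSE (a lie) because no one is a knight.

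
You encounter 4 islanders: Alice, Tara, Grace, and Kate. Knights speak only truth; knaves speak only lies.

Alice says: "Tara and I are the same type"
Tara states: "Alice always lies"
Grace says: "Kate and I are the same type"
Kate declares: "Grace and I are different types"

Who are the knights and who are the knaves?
Alice is a knave.
Tara is a knight.
Grace is a knave.
Kate is a knight.

Verification:
- Alice (knave) says "Tara and I are the same type" - this is FALSE (a lie) because Alice is a knave and Tara is a knight.
- Tara (knight) says "Alice always lies" - this is TRUE because Alice is a knave.
- Grace (knave) says "Kate and I are the same type" - this is FALSE (a lie) because Grace is a knave and Kate is a knight.
- Kate (knight) says "Grace and I are different types" - this is TRUE because Kate is a knight and Grace is a knave.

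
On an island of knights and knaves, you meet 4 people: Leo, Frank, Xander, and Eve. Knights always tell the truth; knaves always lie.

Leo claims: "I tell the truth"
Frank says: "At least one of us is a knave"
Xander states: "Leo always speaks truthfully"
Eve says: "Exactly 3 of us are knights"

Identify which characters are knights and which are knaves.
Leo is a knave.
Frank is a knight.
Xander is a knave.
Eve is a knave.

Verification:
- Leo (knave) says "I tell the truth" - this is FALSE (a lie) because Leo is a knave.
- Frank (knight) says "At least one of us is a knave" - this is TRUE because Leo, Xander, and Eve are knaves.
- Xander (knave) says "Leo always speaks truthfully" - this is FALSE (a lie) because Leo is a knave.
- Eve (knave) says "Exactly 3 of us are knights" - this is FALSE (a lie) because there are 1 knights.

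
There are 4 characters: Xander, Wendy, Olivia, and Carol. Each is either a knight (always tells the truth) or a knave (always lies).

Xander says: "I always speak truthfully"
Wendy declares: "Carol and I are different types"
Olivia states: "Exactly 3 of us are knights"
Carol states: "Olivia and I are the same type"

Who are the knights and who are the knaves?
Xander is a knight.
Wendy is a knight.
Olivia is a knight.
Carol is a knave.

Verification:
- Xander (knight) says "I always speak truthfully" - this is TRUE because Xander is a knight.
- Wendy (knight) says "Carol and I are different types" - this is TRUE because Wendy is a knight and Carol is a knave.
- Olivia (knight) says "Exactly 3 of us are knights" - this is TRUE because there are 3 knights.
- Carol (knave) says "Olivia and I are the same type" - this is FALSE (a lie) because Carol is a knave and Olivia is a knight.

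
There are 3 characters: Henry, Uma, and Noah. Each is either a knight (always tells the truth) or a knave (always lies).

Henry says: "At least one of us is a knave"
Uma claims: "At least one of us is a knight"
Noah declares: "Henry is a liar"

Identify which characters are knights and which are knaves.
Henry is a knight.
Uma is a knight.
Noah is a knave.

Verification:
- Henry (knight) says "At least one of us is a knave" - this is TRUE because Noah is a knave.
- Uma (knight) says "At least one of us is a knight" - this is TRUE because Henry and Uma are knights.
- Noah (knave) says "Henry is a liar" - this is FALSE (a lie) because Henry is a knight.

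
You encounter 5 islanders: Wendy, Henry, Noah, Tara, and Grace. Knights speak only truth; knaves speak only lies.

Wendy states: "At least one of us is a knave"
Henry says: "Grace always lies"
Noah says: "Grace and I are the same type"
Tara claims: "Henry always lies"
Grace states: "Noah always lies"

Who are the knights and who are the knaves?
Wendy is a knight.
Henry is a knave.
Noah is a knave.
Tara is a knight.
Grace is a knight.

Verification:
- Wendy (knight) says "At least one of us is a knave" - this is TRUE because Henry and Noah are knaves.
- Henry (knave) says "Grace always lies" - this is FALSE (a lie) because Grace is a knight.
- Noah (knave) says "Grace and I are the same type" - this is FALSE (a lie) because Noah is a knave and Grace is a knight.
- Tara (knight) says "Henry always lies" - this is TRUE because Henry is a knave.
- Grace (knight) says "Noah always lies" - this is TRUE because Noah is a knave.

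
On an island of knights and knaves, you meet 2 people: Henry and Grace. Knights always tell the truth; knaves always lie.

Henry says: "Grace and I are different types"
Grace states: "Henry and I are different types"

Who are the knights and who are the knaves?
Henry is a knave.
Grace is a knave.

Verification:
- Henry (knave) says "Grace and I are different types" - this is FALSE (a lie) because Henry is a knave and Grace is a knave.
- Grace (knave) says "Henry and I are different types" - this is FALSE (a lie) because Grace is a knave and Henry is a knave.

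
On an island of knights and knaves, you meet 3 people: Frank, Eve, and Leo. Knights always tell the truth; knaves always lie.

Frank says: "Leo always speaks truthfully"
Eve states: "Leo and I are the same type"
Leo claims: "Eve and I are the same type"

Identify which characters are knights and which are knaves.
Frank is a knight.
Eve is a knight.
Leo is a knight.

Verification:
- Frank (knight) says "Leo always speaks truthfully" - this is TRUE because Leo is a knight.
- Eve (knight) says "Leo and I are the same type" - this is TRUE because Eve is a knight and Leo is a knight.
- Leo (knight) says "Eve and I are the same type" - this is TRUE because Leo is a knight and Eve is a knight.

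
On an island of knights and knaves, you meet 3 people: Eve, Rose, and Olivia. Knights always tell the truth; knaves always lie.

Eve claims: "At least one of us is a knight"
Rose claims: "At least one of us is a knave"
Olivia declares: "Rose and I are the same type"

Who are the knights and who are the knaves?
Eve is a knight.
Rose is a knight.
Olivia is a knave.

Verification:
- Eve (knight) says "At least one of us is a knight" - this is TRUE because Eve and Rose are knights.
- Rose (knight) says "At least one of us is a knave" - this is TRUE because Olivia is a knave.
- Olivia (knave) says "Rose and I are the same type" - this is FALSE (a lie) because Olivia is a knave and Rose is a knight.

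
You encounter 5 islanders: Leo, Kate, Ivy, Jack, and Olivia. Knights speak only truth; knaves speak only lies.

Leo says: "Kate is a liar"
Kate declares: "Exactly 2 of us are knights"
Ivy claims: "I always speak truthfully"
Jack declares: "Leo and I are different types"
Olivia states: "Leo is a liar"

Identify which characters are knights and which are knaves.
Leo is a knave.
Kate is a knight.
Ivy is a knave.
Jack is a knave.
Olivia is a knight.

Verification:
- Leo (knave) says "Kate is a liar" - this is FALSE (a lie) because Kate is a knight.
- Kate (knight) says "Exactly 2 of us are knights" - this is TRUE because there are 2 knights.
- Ivy (knave) says "I always speak truthfully" - this is FALSE (a lie) because Ivy is a knave.
- Jack (knave) says "Leo and I are different types" - this is FALSE (a lie) because Jack is a knave and Leo is a knave.
- Olivia (knight) says "Leo is a liar" - this is TRUE because Leo is a knave.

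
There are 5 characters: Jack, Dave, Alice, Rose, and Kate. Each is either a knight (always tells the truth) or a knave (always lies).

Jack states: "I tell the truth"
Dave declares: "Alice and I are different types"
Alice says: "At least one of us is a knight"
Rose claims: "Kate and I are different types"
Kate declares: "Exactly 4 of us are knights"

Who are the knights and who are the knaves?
Jack is a knave.
Dave is a knave.
Alice is a knave.
Rose is a knave.
Kate is a knave.

Verification:
- Jack (knave) says "I tell the truth" - this is FALSE (a lie) because Jack is a knave.
- Dave (knave) says "Alice and I are different types" - this is FALSE (a lie) because Dave is a knave and Alice is a knave.
- Alice (knave) says "At least one of us is a knight" - this is FALSE (a lie) because no one is a knight.
- Rose (knave) says "Kate and I are different types" - this is FALSE (a lie) because Rose is a knave and Kate is a knave.
- Kate (knave) says "Exactly 4 of us are knights" - this is FALSE (a lie) because there are 0 knights.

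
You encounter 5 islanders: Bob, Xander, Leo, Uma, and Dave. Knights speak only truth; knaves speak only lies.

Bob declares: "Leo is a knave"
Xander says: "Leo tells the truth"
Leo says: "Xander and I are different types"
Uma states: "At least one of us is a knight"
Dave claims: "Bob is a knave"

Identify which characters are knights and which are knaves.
Bob is a knight.
Xander is a knave.
Leo is a knave.
Uma is a knight.
Dave is a knave.

Verification:
- Bob (knight) says "Leo is a knave" - this is TRUE because Leo is a knave.
- Xander (knave) says "Leo tells the truth" - this is FALSE (a lie) because Leo is a knave.
- Leo (knave) says "Xander and I are different types" - this is FALSE (a lie) because Leo is a knave and Xander is a knave.
- Uma (knight) says "At least one of us is a knight" - this is TRUE because Bob and Uma are knights.
- Dave (knave) says "Bob is a knave" - this is FALSE (a lie) because Bob is a knight.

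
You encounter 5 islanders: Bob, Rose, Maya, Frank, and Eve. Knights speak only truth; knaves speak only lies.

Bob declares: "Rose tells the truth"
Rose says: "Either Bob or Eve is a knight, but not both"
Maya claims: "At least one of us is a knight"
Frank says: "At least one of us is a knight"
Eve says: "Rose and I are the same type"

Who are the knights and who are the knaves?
Bob is a knight.
Rose is a knight.
Maya is a knight.
Frank is a knight.
Eve is a knave.

Verification:
- Bob (knight) says "Rose tells the truth" - this is TRUE because Rose is a knight.
- Rose (knight) says "Either Bob or Eve is a knight, but not both" - this is TRUE because Bob is a knight and Eve is a knave.
- Maya (knight) says "At least one of us is a knight" - this is TRUE because Bob, Rose, Maya, and Frank are knights.
- Frank (knight) says "At least one of us is a knight" - this is TRUE because Bob, Rose, Maya, and Frank are knights.
- Eve (knave) says "Rose and I are the same type" - this is FALSE (a lie) because Eve is a knave and Rose is a knight.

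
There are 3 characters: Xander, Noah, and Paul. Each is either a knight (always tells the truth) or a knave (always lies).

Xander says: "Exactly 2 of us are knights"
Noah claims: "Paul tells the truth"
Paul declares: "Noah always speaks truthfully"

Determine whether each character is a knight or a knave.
Xander is a knave.
Noah is a knave.
Paul is a knave.

Verification:
- Xander (knave) says "Exactly 2 of us are knights" - this is FALSE (a lie) because there are 0 knights.
- Noah (knave) says "Paul tells the truth" - this is FALSE (a lie) because Paul is a knave.
- Paul (knave) says "Noah always speaks truthfully" - this is FALSE (a lie) because Noah is a knave.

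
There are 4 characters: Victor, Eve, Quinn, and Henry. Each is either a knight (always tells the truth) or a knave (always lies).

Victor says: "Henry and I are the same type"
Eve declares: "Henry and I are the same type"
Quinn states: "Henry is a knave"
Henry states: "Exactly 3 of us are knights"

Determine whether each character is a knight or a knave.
Victor is a knight.
Eve is a knight.
Quinn is a knave.
Henry is a knight.

Verification:
- Victor (knight) says "Henry and I are the same type" - this is TRUE because Victor is a knight and Henry is a knight.
- Eve (knight) says "Henry and I are the same type" - this is TRUE because Eve is a knight and Henry is a knight.
- Quinn (knave) says "Henry is a knave" - this is FALSE (a lie) because Henry is a knight.
- Henry (knight) says "Exactly 3 of us are knights" - this is TRUE because there are 3 knights.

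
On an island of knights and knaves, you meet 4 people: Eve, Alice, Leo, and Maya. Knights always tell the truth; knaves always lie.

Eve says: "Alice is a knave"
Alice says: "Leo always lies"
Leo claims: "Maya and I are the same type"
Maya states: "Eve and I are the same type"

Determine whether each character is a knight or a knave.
Eve is a knight.
Alice is a knave.
Leo is a knight.
Maya is a knight.

Verification:
- Eve (knight) says "Alice is a knave" - this is TRUE because Alice is a knave.
- Alice (knave) says "Leo always lies" - this is FALSE (a lie) because Leo is a knight.
- Leo (knight) says "Maya and I are the same type" - this is TRUE because Leo is a knight and Maya is a knight.
- Maya (knight) says "Eve and I are the same type" - this is TRUE because Maya is a knight and Eve is a knight.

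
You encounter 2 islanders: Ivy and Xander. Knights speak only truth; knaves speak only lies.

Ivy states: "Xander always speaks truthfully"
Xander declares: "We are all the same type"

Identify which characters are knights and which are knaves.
Ivy is a knight.
Xander is a knight.

Verification:
- Ivy (knight) says "Xander always speaks truthfully" - this is TRUE because Xander is a knight.
- Xander (knight) says "We are all the same type" - this is TRUE because Ivy and Xander are knights.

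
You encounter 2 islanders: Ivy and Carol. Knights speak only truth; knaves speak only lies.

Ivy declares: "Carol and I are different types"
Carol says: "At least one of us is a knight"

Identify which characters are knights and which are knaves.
Ivy is a knave.
Carol is a knave.

Verification:
- Ivy (knave) says "Carol and I are different types" - this is FALSE (a lie) because Ivy is a knave and Carol is a knave.
- Carol (knave) says "At least one of us is a knight" - this is FALSE (a lie) because no one is a knight.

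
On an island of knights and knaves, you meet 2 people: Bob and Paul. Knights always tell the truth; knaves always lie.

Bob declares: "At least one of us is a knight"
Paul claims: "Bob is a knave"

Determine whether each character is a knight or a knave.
Bob is a knight.
Paul is a knave.

Verification:
- Bob (knight) says "At least one of us is a knight" - this is TRUE because Bob is a knight.
- Paul (knave) says "Bob is a knave" - this is FALSE (a lie) because Bob is a knight.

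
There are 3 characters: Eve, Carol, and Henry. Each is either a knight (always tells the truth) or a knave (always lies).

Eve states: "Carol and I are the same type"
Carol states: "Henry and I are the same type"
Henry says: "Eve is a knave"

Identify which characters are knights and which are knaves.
Eve is a knave.
Carol is a knight.
Henry is a knight.

Verification:
- Eve (knave) says "Carol and I are the same type" - this is FALSE (a lie) because Eve is a knave and Carol is a knight.
- Carol (knight) says "Henry and I are the same type" - this is TRUE because Carol is a knight and Henry is a knight.
- Henry (knight) says "Eve is a knave" - this is TRUE because Eve is a knave.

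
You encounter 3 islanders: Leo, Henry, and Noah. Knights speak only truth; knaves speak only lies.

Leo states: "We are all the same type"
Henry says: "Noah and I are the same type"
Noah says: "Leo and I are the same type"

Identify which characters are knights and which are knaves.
Leo is a knight.
Henry is a knight.
Noah is a knight.

Verification:
- Leo (knight) says "We are all the same type" - this is TRUE because Leo, Henry, and Noah are knights.
- Henry (knight) says "Noah and I are the same type" - this is TRUE because Henry is a knight and Noah is a knight.
- Noah (knight) says "Leo and I are the same type" - this is TRUE because Noah is a knight and Leo is a knight.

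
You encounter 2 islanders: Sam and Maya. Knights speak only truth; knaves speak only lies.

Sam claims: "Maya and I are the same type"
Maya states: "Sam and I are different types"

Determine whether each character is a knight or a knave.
Sam is a knave.
Maya is a knight.

Verification:
- Sam (knave) says "Maya and I are the same type" - this is FALSE (a lie) because Sam is a knave and Maya is a knight.
- Maya (knight) says "Sam and I are different types" - this is TRUE because Maya is a knight and Sam is a knave.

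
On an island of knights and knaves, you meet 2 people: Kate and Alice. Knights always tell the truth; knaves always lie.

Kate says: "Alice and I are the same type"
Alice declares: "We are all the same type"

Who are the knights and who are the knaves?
Kate is a knight.
Alice is a knight.

Verification:
- Kate (knight) says "Alice and I are the same type" - this is TRUE because Kate is a knight and Alice is a knight.
- Alice (knight) says "We are all the same type" - this is TRUE because Kate and Alice are knights.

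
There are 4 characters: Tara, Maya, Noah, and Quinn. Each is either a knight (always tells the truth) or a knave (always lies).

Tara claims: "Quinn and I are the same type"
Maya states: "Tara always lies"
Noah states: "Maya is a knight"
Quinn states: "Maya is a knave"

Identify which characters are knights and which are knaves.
Tara is a knight.
Maya is a knave.
Noah is a knave.
Quinn is a knight.

Verification:
- Tara (knight) says "Quinn and I are the same type" - this is TRUE because Tara is a knight and Quinn is a knight.
- Maya (knave) says "Tara always lies" - this is FALSE (a lie) because Tara is a knight.
- Noah (knave) says "Maya is a knight" - this is FALSE (a lie) because Maya is a knave.
- Quinn (knight) says "Maya is a knave" - this is TRUE because Maya is a knave.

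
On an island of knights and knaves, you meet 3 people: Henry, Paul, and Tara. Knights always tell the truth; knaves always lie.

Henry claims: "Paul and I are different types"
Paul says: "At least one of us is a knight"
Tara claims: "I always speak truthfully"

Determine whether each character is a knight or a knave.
Henry is a knave.
Paul is a knave.
Tara is a knave.

Verification:
- Henry (knave) says "Paul and I are different types" - this is FALSE (a lie) because Henry is a knave and Paul is a knave.
- Paul (knave) says "At least one of us is a knight" - this is FALSE (a lie) because no one is a knight.
- Tara (knave) says "I always speak truthfully" - this is FALSE (a lie) because Tara is a knave.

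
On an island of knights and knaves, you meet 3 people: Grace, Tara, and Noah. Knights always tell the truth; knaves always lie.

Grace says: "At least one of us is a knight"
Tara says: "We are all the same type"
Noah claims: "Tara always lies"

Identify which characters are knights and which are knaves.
Grace is a knight.
Tara is a knave.
Noah is a knight.

Verification:
- Grace (knight) says "At least one of us is a knight" - this is TRUE because Grace and Noah are knights.
- Tara (knave) says "We are all the same type" - this is FALSE (a lie) because Grace and Noah are knights and Tara is a knave.
- Noah (knight) says "Tara always lies" - this is TRUE because Tara is a knave.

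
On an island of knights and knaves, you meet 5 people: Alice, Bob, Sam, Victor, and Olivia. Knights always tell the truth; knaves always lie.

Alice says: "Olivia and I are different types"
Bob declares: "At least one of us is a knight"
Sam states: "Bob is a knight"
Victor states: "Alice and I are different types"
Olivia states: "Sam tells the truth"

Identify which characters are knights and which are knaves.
Alice is a knave.
Bob is a knave.
Sam is a knave.
Victor is a knave.
Olivia is a knave.

Verification:
- Alice (knave) says "Olivia and I are different types" - this is FALSE (a lie) because Alice is a knave and Olivia is a knave.
- Bob (knave) says "At least one of us is a knight" - this is FALSE (a lie) because no one is a knight.
- Sam (knave) says "Bob is a knight" - this is FALSE (a lie) because Bob is a knave.
- Victor (knave) says "Alice and I are different types" - this is FALSE (a lie) because Victor is a knave and Alice is a knave.
- Olivia (knave) says "Sam tells the truth" - this is FALSE (a lie) because Sam is a knave.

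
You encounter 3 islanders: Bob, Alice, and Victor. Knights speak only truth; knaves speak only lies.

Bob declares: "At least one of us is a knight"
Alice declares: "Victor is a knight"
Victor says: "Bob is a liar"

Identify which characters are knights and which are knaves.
Bob is a knight.
Alice is a knave.
Victor is a knave.

Verification:
- Bob (knight) says "At least one of us is a knight" - this is TRUE because Bob is a knight.
- Alice (knave) says "Victor is a knight" - this is FALSE (a lie) because Victor is a knave.
- Victor (knave) says "Bob is a liar" - this is FALSE (a lie) because Bob is a knight.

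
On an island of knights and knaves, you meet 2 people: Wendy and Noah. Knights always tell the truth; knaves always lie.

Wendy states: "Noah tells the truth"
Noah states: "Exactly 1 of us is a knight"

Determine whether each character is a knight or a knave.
Wendy is a knave.
Noah is a knave.

Verification:
- Wendy (knave) says "Noah tells the truth" - this is FALSE (a lie) because Noah is a knave.
- Noah (knave) says "Exactly 1 of us is a knight" - this is FALSE (a lie) because there are 0 knights.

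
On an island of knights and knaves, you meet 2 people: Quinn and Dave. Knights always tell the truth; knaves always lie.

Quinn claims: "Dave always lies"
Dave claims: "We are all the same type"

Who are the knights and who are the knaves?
Quinn is a knight.
Dave is a knave.

Verification:
- Quinn (knight) says "Dave always lies" - this is TRUE because Dave is a knave.
- Dave (knave) says "We are all the same type" - this is FALSE (a lie) because Quinn is a knight and Dave is a knave.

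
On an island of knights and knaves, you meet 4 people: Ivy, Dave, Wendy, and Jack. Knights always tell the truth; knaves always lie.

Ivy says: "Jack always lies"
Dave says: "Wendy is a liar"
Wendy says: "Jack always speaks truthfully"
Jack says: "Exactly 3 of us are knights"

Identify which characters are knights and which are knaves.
Ivy is a knight.
Dave is a knight.
Wendy is a knave.
Jack is a knave.

Verification:
- Ivy (knight) says "Jack always lies" - this is TRUE because Jack is a knave.
- Dave (knight) says "Wendy is a liar" - this is TRUE because Wendy is a knave.
- Wendy (knave) says "Jack always speaks truthfully" - this is FALSE (a lie) because Jack is a knave.
- Jack (knave) says "Exactly 3 of us are knights" - this is FALSE (a lie) because there are 2 knights.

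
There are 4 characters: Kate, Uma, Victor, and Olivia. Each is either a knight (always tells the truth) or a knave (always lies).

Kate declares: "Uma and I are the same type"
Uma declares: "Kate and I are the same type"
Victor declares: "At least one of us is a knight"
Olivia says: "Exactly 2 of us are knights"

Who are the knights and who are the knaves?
Kate is a knight.
Uma is a knight.
Victor is a knight.
Olivia is a knave.

Verification:
- Kate (knight) says "Uma and I are the same type" - this is TRUE because Kate is a knight and Uma is a knight.
- Uma (knight) says "Kate and I are the same type" - this is TRUE because Uma is a knight and Kate is a knight.
- Victor (knight) says "At least one of us is a knight" - this is TRUE because Kate, Uma, and Victor are knights.
- Olivia (knave) says "Exactly 2 of us are knights" - this is FALSE (a lie) because there are 3 knights.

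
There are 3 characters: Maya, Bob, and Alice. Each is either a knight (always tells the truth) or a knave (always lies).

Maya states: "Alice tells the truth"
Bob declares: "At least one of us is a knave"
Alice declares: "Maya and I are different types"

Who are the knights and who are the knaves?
Maya is a knave.
Bob is a knight.
Alice is a knave.

Verification:
- Maya (knave) says "Alice tells the truth" - this is FALSE (a lie) because Alice is a knave.
- Bob (knight) says "At least one of us is a knave" - this is TRUE because Maya and Alice are knaves.
- Alice (knave) says "Maya and I are different types" - this is FALSE (a lie) because Alice is a knave and Maya is a knave.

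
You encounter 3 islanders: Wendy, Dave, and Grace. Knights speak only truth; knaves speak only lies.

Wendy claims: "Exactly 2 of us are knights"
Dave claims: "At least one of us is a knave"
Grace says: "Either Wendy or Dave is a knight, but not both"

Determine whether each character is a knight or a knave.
Wendy is a knight.
Dave is a knight.
Grace is a knave.

Verification:
- Wendy (knight) says "Exactly 2 of us are knights" - this is TRUE because there are 2 knights.
- Dave (knight) says "At least one of us is a knave" - this is TRUE because Grace is a knave.
- Grace (knave) says "Either Wendy or Dave is a knight, but not both" - this is FALSE (a lie) because Wendy is a knight and Dave is a knight.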